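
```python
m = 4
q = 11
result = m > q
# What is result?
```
Trace:
  m=4
  m=4, q=11
  m=4, q=11, result=False

Final answer: False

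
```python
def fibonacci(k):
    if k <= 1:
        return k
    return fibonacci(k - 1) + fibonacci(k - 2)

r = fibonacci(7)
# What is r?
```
Call trace (a repeated sub-call is expanded the first time; later identical calls just restate its return value):
fibonacci(k=7)
  fibonacci(k=6)
    fibonacci(k=5)
      fibonacci(k=4)
        fibonacci(k=3)
          fibonacci(k=2)
            fibonacci(k=1)
            -> return 1
            fibonacci(k=0)
            -> return 0
          -> return 1
          fibonacci(k=1)
          -> return 1
        -> return 2
        fibonacci(k=2) -> return 1  (same call as traced above)
      -> return 3
      fibonacci(k=3) -> return 2  (same call as traced above)
    -> return 5
    fibonacci(k=4) -> return 3  (same call as traced above)
  -> return 8
  fibonacci(k=5) -> return 5  (same call as traced above)
-> return 13

Final answer: 13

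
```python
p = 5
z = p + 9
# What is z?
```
Trace:
  p=5
  p=5, z=14

Final answer: 14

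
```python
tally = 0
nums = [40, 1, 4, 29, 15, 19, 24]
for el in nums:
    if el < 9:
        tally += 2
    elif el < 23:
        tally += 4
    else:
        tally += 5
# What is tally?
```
Trace:
  tally=0
  tally=5, el=40
  tally=7, el=1
  tally=9, el=4
  tally=14, el=29
  tally=18, el=15
  tally=22, el=19
  tally=27, el=24

Final answer: 27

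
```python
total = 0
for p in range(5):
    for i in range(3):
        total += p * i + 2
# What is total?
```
Trace:
  total=0
  total=2, p=0, i=0
  total=4, p=0, i=1
  total=6, p=0, i=2
  total=8, p=1, i=0
  total=11, p=1, i=1
  total=15, p=1, i=2
  total=17, p=2, i=0
  total=21, p=2, i=1
  total=27, p=2, i=2
  total=29, p=3, i=0
  total=34, p=3, i=1
  total=42, p=3, i=2
  total=44, p=4, i=0
  total=50, p=4, i=1
  total=60, p=4, i=2

Final answer: 60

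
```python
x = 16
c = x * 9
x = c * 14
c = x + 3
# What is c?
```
Trace:
  x=16
  x=16, c=144
  x=2016, c=144
  x=2016, c=2019

Final answer: 2019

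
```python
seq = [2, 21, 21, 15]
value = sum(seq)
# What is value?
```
Trace:
  seq=[2, 21, 21, 15]
  seq=[2, 21, 21, 15], value=59

Final answer: 59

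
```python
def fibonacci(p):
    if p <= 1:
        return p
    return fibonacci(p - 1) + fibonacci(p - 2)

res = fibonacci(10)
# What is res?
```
Call trace (a repeated sub-call is expanded the first time; later identical calls just restate its return value):
fibonacci(p=10)
  fibonacci(p=9)
    fibonacci(p=8)
      fibonacci(p=7)
        fibonacci(p=6)
          fibonacci(p=5)
            fibonacci(p=4)
              fibonacci(p=3)
                fibonacci(p=2)
                  fibonacci(p=1)
                  -> return 1
                  fibonacci(p=0)
                  -> return 0
                -> return 1
                fibonacci(p=1)
                -> return 1
              -> return 2
              fibonacci(p=2) -> return 1  (same call as traced above)
            -> return 3
            fibonacci(p=3) -> return 2  (same call as traced above)
          -> return 5
          fibonacci(p=4) -> return 3  (same call as traced above)
        -> return 8
        fibonacci(p=5) -> return 5  (same call as traced above)
      -> return 13
      fibonacci(p=6) -> return 8  (same call as traced above)
    -> return 21
    fibonacci(p=7) -> return 13  (same call as traced above)
  -> return 34
  fibonacci(p=8) -> return 21  (same call as traced above)
-> return 55

Final answer: 55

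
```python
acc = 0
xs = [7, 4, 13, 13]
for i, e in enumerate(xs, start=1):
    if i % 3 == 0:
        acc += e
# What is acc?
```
Trace:
  acc=0
  acc=0, i=1, e=7
  acc=0, i=2, e=4
  acc=13, i=3, e=13
  acc=13, i=4, e=13

Final answer: 13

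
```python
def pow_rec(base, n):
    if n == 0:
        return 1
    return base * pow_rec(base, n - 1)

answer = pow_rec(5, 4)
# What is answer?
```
Call trace:
pow_rec(base=5, n=4)
  pow_rec(base=5, n=3)
    pow_rec(base=5, n=2)
      pow_rec(base=5, n=1)
        pow_rec(base=5, n=0)
        -> return 1
      -> return 5
    -> return 25
  -> return 125
-> return 625

Final answer: 625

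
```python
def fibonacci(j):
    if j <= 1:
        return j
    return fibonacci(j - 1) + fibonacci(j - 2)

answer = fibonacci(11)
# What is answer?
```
Call trace (a repeated sub-call is expanded the first time; later identical calls just restate its return value):
fibonacci(j=11)
  fibonacci(j=10)
    fibonacci(j=9)
      fibonacci(j=8)
        fibonacci(j=7)
          fibonacci(j=6)
            fibonacci(j=5)
              fibonacci(j=4)
                fibonacci(j=3)
                  fibonacci(j=2)
                    fibonacci(j=1)
                    -> return 1
                    fibonacci(j=0)
                    -> return 0
                  -> return 1
                  fibonacci(j=1)
                  -> return 1
                -> return 2
                fibonacci(j=2) -> return 1  (same call as traced above)
              -> return 3
              fibonacci(j=3) -> return 2  (same call as traced above)
            -> return 5
            fibonacci(j=4) -> return 3  (same call as traced above)
          -> return 8
          fibonacci(j=5) -> return 5  (same call as traced above)
        -> return 13
        fibonacci(j=6) -> return 8  (same call as traced above)
      -> return 21
      fibonacci(j=7) -> return 13  (same call as traced above)
    -> return 34
    fibonacci(j=8) -> return 21  (same call as traced above)
  -> return 55
  fibonacci(j=9) -> return 34  (same call as traced above)
-> return 89

Final answer: 89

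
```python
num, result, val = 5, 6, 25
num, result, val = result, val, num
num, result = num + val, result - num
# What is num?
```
Trace:
  num=5, result=6, val=25
  num=6, result=25, val=5
  num=11, result=19, val=5

Final answer: 11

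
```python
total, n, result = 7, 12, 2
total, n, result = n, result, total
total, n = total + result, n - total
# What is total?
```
Trace:
  total=7, n=12, result=2
  total=12, n=2, result=7
  total=19, n=-10, result=7

Final answer: 19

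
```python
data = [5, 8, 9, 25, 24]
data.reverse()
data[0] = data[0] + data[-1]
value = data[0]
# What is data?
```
Trace:
  data=[5, 8, 9, 25, 24]
  data=[24, 25, 9, 8, 5]
  data=[29, 25, 9, 8, 5]
  data=[29, 25, 9, 8, 5], value=29

Final answer: [29, 25, 9, 8, 5]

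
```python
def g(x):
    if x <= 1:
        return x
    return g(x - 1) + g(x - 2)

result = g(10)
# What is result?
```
Call trace (a repeated sub-call is expanded the first time; later identical calls just restate its return value):
g(x=10)
  g(x=9)
    g(x=8)
      g(x=7)
        g(x=6)
          g(x=5)
            g(x=4)
              g(x=3)
                g(x=2)
                  g(x=1)
                  -> return 1
                  g(x=0)
                  -> return 0
                -> return 1
                g(x=1)
                -> return 1
              -> return 2
              g(x=2) -> return 1  (same call as traced above)
            -> return 3
            g(x=3) -> return 2  (same call as traced above)
          -> return 5
          g(x=4) -> return 3  (same call as traced above)
        -> return 8
        g(x=5) -> return 5  (same call as traced above)
      -> return 13
      g(x=6) -> return 8  (same call as traced above)
    -> return 21
    g(x=7) -> return 13  (same call as traced above)
  -> return 34
  g(x=8) -> return 21  (same call as traced above)
-> return 55

Final answer: 55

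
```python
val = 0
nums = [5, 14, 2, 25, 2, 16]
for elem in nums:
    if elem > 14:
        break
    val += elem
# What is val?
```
Trace:
  val=0
  val=5, elem=5
  val=19, elem=14
  val=21, elem=2
  val=21, elem=25

Final answer: 21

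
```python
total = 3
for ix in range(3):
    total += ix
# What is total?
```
Trace:
  total=3
  total=3, ix=0
  total=4, ix=1
  total=6, ix=2

Final answer: 6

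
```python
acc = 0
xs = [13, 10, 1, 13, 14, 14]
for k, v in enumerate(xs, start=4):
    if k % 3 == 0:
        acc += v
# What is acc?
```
Trace:
  acc=0
  acc=0, k=4, v=13
  acc=0, k=5, v=10
  acc=1, k=6, v=1
  acc=1, k=7, v=13
  acc=1, k=8, v=14
  acc=15, k=9, v=14

Final answer: 15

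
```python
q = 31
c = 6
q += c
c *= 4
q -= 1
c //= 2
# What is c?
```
Trace:
  q=31
  q=31, c=6
  q=37, c=6
  q=37, c=24
  q=36, c=24
  q=36, c=12

Final answer: 12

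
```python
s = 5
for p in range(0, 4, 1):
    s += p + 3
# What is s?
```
Trace:
  s=5
  s=8, p=0
  s=12, p=1
  s=17, p=2
  s=23, p=3

Final answer: 23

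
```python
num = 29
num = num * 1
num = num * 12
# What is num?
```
Trace:
  num=29
  num=29
  num=348

Final answer: 348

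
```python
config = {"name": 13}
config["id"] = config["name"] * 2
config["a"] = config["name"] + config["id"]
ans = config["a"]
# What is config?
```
Trace:
  config={'name': 13}
  config={'name': 13, 'id': 26}
  config={'name': 13, 'id': 26, 'a': 39}
  config={'name': 13, 'id': 26, 'a': 39}, ans=39

Final answer: {'name': 13, 'id': 26, 'a': 39}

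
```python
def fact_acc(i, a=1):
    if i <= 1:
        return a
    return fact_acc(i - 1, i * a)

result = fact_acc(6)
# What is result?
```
Call trace:
fact_acc(i=6, a=1)
  fact_acc(i=5, a=6)
    fact_acc(i=4, a=30)
      fact_acc(i=3, a=120)
        fact_acc(i=2, a=360)
          fact_acc(i=1, a=720)
          -> return 720
        -> return 720
      -> return 720
    -> return 720
  -> return 720
-> return 720

Final answer: 720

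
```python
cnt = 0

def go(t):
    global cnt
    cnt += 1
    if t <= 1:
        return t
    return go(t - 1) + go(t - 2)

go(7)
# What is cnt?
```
Call trace (a repeated sub-call is expanded the first time; later identical calls just restate its return value):
go(t=7)
  go(t=6)
    go(t=5)
      go(t=4)
        go(t=3)
          go(t=2)
            go(t=1)
            -> return 1
            go(t=0)
            -> return 0
          -> return 1
          go(t=1)
          -> return 1
        -> return 2
        go(t=2) -> return 1  (same call as traced above)
      -> return 3
      go(t=3) -> return 2  (same call as traced above)
    -> return 5
    go(t=4) -> return 3  (same call as traced above)
  -> return 8
  go(t=5) -> return 5  (same call as traced above)
-> return 13

cnt is incremented once per call, so count the calls in each subtree. Let C(t) = number of calls made by go(t).
C(0) = C(1) = 1 (base case, no recursion); C(t) = 1 + C(t - 1) + C(t - 2) otherwise.
C(2) = 1 + C(1) + C(0) = 1 + 1 + 1 = 3
C(3) = 1 + C(2) + C(1) = 1 + 3 + 1 = 5
C(4) = 1 + C(3) + C(2) = 1 + 5 + 3 = 9
C(5) = 1 + C(4) + C(3) = 1 + 9 + 5 = 15
C(6) = 1 + C(5) + C(4) = 1 + 15 + 9 = 25
C(7) = 1 + C(6) + C(5) = 1 + 25 + 15 = 41
cnt = C(7) = 41

Final answer: 41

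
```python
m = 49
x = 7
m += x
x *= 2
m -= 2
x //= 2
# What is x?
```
Trace:
  m=49
  m=49, x=7
  m=56, x=7
  m=56, x=14
  m=54, x=14
  m=54, x=7

Final answer: 7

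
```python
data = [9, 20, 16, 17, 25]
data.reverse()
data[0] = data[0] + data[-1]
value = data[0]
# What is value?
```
Trace:
  data=[9, 20, 16, 17, 25]
  data=[25, 17, 16, 20, 9]
  data=[34, 17, 16, 20, 9]
  data=[34, 17, 16, 20, 9], value=34

Final answer: 34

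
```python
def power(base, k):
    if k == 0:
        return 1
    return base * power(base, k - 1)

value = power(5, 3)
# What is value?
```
Call trace:
power(base=5, k=3)
  power(base=5, k=2)
    power(base=5, k=1)
      power(base=5, k=0)
      -> return 1
    -> return 5
  -> return 25
-> return 125

Final answer: 125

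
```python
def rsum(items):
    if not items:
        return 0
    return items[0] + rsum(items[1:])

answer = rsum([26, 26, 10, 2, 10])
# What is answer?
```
Call trace:
rsum(items=[26, 26, 10, 2, 10])
  rsum(items=[26, 10, 2, 10])
    rsum(items=[10, 2, 10])
      rsum(items=[2, 10])
        rsum(items=[10])
          rsum(items=[])
          -> return 0
        -> return 10
      -> return 12
    -> return 22
  -> return 48
-> return 74

Final answer: 74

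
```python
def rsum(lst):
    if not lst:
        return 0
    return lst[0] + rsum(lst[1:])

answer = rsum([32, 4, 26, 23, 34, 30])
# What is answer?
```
Call trace:
rsum(lst=[32, 4, 26, 23, 34, 30])
  rsum(lst=[4, 26, 23, 34, 30])
    rsum(lst=[26, 23, 34, 30])
      rsum(lst=[23, 34, 30])
        rsum(lst=[34, 30])
          rsum(lst=[30])
            rsum(lst=[])
            -> return 0
          -> return 30
        -> return 64
      -> return 87
    -> return 113
  -> return 117
-> return 149

Final answer: 149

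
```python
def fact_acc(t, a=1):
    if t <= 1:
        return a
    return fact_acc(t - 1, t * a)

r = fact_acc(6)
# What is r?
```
Call trace:
fact_acc(t=6, a=1)
  fact_acc(t=5, a=6)
    fact_acc(t=4, a=30)
      fact_acc(t=3, a=120)
        fact_acc(t=2, a=360)
          fact_acc(t=1, a=720)
          -> return 720
        -> return 720
      -> return 720
    -> return 720
  -> return 720
-> return 720

Final answer: 720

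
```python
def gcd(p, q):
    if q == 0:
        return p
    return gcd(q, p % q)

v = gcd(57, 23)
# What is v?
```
Call trace:
gcd(p=57, q=23)
  gcd(p=23, q=11)
    gcd(p=11, q=1)
      gcd(p=1, q=0)
      -> return 1
    -> return 1
  -> return 1
-> return 1

Final answer: 1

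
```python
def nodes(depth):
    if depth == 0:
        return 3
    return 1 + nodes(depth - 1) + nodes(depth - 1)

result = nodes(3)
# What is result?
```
Call trace (a repeated sub-call is expanded the first time; later identical calls just restate its return value):
nodes(depth=3)
  nodes(depth=2)
    nodes(depth=1)
      nodes(depth=0)
      -> return 3
      nodes(depth=0)
      -> return 3
    -> return 7
    nodes(depth=1) -> return 7  (same call as traced above)
  -> return 15
  nodes(depth=2) -> return 15  (same call as traced above)
-> return 31

Final answer: 31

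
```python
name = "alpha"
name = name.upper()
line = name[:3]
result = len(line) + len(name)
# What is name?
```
Trace:
  name='alpha'
  name='ALPHA'
  name='ALPHA', line='ALP'
  name='ALPHA', line='ALP', result=8

Final answer: 'ALPHA'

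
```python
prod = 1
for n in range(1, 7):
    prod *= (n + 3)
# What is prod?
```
Trace:
  prod=1
  prod=4, n=1
  prod=20, n=2
  prod=120, n=3
  prod=840, n=4
  prod=6720, n=5
  prod=60480, n=6

Final answer: 60480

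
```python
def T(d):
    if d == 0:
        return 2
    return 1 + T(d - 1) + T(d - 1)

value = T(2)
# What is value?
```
Call trace (a repeated sub-call is expanded the first time; later identical calls just restate its return value):
T(d=2)
  T(d=1)
    T(d=0)
    -> return 2
    T(d=0)
    -> return 2
  -> return 5
  T(d=1) -> return 5  (same call as traced above)
-> return 11

Final answer: 11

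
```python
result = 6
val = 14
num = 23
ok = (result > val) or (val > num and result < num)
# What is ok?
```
Trace:
  result=6
  result=6, val=14
  result=6, val=14, num=23
  result=6, val=14, num=23, ok=False

Final answer: False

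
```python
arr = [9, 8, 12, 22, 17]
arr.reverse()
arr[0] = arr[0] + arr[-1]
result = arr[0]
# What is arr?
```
Trace:
  arr=[9, 8, 12, 22, 17]
  arr=[17, 22, 12, 8, 9]
  arr=[26, 22, 12, 8, 9]
  arr=[26, 22, 12, 8, 9], result=26

Final answer: [26, 22, 12, 8, 9]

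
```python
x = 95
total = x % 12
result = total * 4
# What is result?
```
Trace:
  x=95
  x=95, total=11
  x=95, total=11, result=44

Final answer: 44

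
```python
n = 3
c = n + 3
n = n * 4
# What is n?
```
Trace:
  n=3
  n=3, c=6
  n=12, c=6

Final answer: 12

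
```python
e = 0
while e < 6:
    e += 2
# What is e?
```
Trace:
  e=0
  e=2
  e=4
  e=6

Final answer: 6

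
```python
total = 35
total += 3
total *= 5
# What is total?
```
Trace:
  total=35
  total=38
  total=190

Final answer: 190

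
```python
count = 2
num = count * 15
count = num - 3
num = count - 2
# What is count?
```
Trace:
  count=2
  count=2, num=30
  count=27, num=30
  count=27, num=25

Final answer: 27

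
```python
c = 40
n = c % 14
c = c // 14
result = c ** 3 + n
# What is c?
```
Trace:
  c=40
  c=40, n=12
  c=2, n=12
  c=2, n=12, result=20

Final answer: 2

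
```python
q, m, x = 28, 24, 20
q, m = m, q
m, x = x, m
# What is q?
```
Trace:
  q=28, m=24, x=20
  q=24, m=28, x=20
  q=24, m=20, x=28

Final answer: 24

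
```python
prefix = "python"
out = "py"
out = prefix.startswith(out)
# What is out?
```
Trace:
  prefix='python'
  prefix='python', out='py'
  prefix='python', out=True

Final answer: True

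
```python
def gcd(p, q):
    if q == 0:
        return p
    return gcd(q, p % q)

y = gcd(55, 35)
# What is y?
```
Call trace:
gcd(p=55, q=35)
  gcd(p=35, q=20)
    gcd(p=20, q=15)
      gcd(p=15, q=5)
        gcd(p=5, q=0)
        -> return 5
      -> return 5
    -> return 5
  -> return 5
-> return 5

Final answer: 5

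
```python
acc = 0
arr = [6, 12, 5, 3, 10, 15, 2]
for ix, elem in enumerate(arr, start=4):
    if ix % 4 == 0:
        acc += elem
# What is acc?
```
Trace:
  acc=0
  acc=6, ix=4, elem=6
  acc=6, ix=5, elem=12
  acc=6, ix=6, elem=5
  acc=6, ix=7, elem=3
  acc=16, ix=8, elem=10
  acc=16, ix=9, elem=15
  acc=16, ix=10, elem=2

Final answer: 16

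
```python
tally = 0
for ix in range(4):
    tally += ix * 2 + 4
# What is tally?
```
Trace:
  tally=0
  tally=4, ix=0
  tally=10, ix=1
  tally=18, ix=2
  tally=28, ix=3

Final answer: 28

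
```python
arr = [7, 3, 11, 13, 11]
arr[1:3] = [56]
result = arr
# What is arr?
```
Trace:
  arr=[7, 3, 11, 13, 11]
  arr=[7, 56, 13, 11]
  arr=[7, 56, 13, 11], result=[7, 56, 13, 11]

Final answer: [7, 56, 13, 11]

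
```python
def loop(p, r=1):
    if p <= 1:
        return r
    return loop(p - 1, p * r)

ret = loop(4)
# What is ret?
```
Call trace:
loop(p=4, r=1)
  loop(p=3, r=4)
    loop(p=2, r=12)
      loop(p=1, r=24)
      -> return 24
    -> return 24
  -> return 24
-> return 24

Final answer: 24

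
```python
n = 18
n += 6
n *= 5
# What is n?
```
Trace:
  n=18
  n=24
  n=120

Final answer: 120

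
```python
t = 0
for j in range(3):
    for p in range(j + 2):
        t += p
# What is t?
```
Trace:
  t=0
  t=0, j=0, p=0
  t=1, j=0, p=1
  t=1, j=1, p=0
  t=2, j=1, p=1
  t=4, j=1, p=2
  t=4, j=2, p=0
  t=5, j=2, p=1
  t=7, j=2, p=2
  t=10, j=2, p=3

Final answer: 10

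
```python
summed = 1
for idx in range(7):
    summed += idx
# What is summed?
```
Trace:
  summed=1
  summed=1, idx=0
  summed=2, idx=1
  summed=4, idx=2
  summed=7, idx=3
  summed=11, idx=4
  summed=16, idx=5
  summed=22, idx=6

Final answer: 22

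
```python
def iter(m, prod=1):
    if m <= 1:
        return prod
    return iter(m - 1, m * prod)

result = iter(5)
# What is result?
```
Call trace:
iter(m=5, prod=1)
  iter(m=4, prod=5)
    iter(m=3, prod=20)
      iter(m=2, prod=60)
        iter(m=1, prod=120)
        -> return 120
      -> return 120
    -> return 120
  -> return 120
-> return 120

Final answer: 120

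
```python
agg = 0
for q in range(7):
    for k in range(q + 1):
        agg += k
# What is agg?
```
Trace:
  agg=0
  agg=0, q=0, k=0
  agg=0, q=1, k=0
  agg=1, q=1, k=1
  agg=1, q=2, k=0
  agg=2, q=2, k=1
  agg=4, q=2, k=2
  agg=4, q=3, k=0
  agg=5, q=3, k=1
  agg=7, q=3, k=2
  agg=10, q=3, k=3
  agg=10, q=4, k=0
  agg=11, q=4, k=1
  agg=13, q=4, k=2
  agg=16, q=4, k=3
  agg=20, q=4, k=4
  agg=20, q=5, k=0
  agg=21, q=5, k=1
  agg=23, q=5, k=2
  agg=26, q=5, k=3
  agg=30, q=5, k=4
  agg=35, q=5, k=5
  agg=35, q=6, k=0
  agg=36, q=6, k=1
  agg=38, q=6, k=2
  agg=41, q=6, k=3
  agg=45, q=6, k=4
  agg=50, q=6, k=5
  agg=56, q=6, k=6

Final answer: 56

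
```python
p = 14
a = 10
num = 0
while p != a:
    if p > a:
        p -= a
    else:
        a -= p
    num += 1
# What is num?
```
Trace:
  p=14
  p=14, a=10
  p=14, a=10, num=0
  p=4, a=10, num=1
  p=4, a=6, num=2
  p=4, a=2, num=3
  p=2, a=2, num=4

Final answer: 4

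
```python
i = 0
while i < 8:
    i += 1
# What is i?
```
Trace:
  i=0
  i=1
  i=2
  i=3
  i=4
  i=5
  i=6
  i=7
  i=8

Final answer: 8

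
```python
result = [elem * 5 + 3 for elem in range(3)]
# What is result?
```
Trace:
  elem=0
  elem=1
  elem=2
  result=[3, 8, 13]

Final answer: [3, 8, 13]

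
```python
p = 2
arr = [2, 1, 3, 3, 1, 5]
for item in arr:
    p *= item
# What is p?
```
Trace:
  p=2
  p=4, item=2
  p=4, item=1
  p=12, item=3
  p=36, item=3
  p=36, item=1
  p=180, item=5

Final answer: 180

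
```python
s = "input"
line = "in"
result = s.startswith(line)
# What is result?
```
Trace:
  s='input'
  s='input', line='in'
  s='input', line='in', result=True

Final answer: True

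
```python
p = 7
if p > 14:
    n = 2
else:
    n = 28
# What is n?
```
Trace:
  p=7
  p=7, n=28

Final answer: 28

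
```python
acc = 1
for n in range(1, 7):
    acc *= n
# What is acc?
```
Trace:
  acc=1
  acc=1, n=1
  acc=2, n=2
  acc=6, n=3
  acc=24, n=4
  acc=120, n=5
  acc=720, n=6

Final answer: 720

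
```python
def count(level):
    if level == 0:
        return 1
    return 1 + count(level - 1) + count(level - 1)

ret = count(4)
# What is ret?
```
Call trace (a repeated sub-call is expanded the first time; later identical calls just restate its return value):
count(level=4)
  count(level=3)
    count(level=2)
      count(level=1)
        count(level=0)
        -> return 1
        count(level=0)
        -> return 1
      -> return 3
      count(level=1) -> return 3  (same call as traced above)
    -> return 7
    count(level=2) -> return 7  (same call as traced above)
  -> return 15
  count(level=3) -> return 15  (same call as traced above)
-> return 31

Final answer: 31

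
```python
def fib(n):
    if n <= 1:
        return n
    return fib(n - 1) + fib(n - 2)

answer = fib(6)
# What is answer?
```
Call trace (a repeated sub-call is expanded the first time; later identical calls just restate its return value):
fib(n=6)
  fib(n=5)
    fib(n=4)
      fib(n=3)
        fib(n=2)
          fib(n=1)
          -> return 1
          fib(n=0)
          -> return 0
        -> return 1
        fib(n=1)
        -> return 1
      -> return 2
      fib(n=2) -> return 1  (same call as traced above)
    -> return 3
    fib(n=3) -> return 2  (same call as traced above)
  -> return 5
  fib(n=4) -> return 3  (same call as traced above)
-> return 8

Final answer: 8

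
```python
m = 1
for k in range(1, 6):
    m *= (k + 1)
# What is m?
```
Trace:
  m=1
  m=2, k=1
  m=6, k=2
  m=24, k=3
  m=120, k=4
  m=720, k=5

Final answer: 720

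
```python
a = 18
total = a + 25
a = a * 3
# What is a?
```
Trace:
  a=18
  a=18, total=43
  a=54, total=43

Final answer: 54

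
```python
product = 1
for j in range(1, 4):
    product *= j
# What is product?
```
Trace:
  product=1
  product=1, j=1
  product=2, j=2
  product=6, j=3

Final answer: 6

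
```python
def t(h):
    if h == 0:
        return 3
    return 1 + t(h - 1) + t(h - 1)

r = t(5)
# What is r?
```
Call trace (a repeated sub-call is expanded the first time; later identical calls just restate its return value):
t(h=5)
  t(h=4)
    t(h=3)
      t(h=2)
        t(h=1)
          t(h=0)
          -> return 3
          t(h=0)
          -> return 3
        -> return 7
        t(h=1) -> return 7  (same call as traced above)
      -> return 15
      t(h=2) -> return 15  (same call as traced above)
    -> return 31
    t(h=3) -> return 31  (same call as traced above)
  -> return 63
  t(h=4) -> return 63  (same call as traced above)
-> return 127

Final answer: 127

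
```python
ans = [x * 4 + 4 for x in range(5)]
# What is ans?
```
Trace:
  x=0
  x=1
  x=2
  x=3
  x=4
  ans=[4, 8, 12, 16, 20]

Final answer: [4, 8, 12, 16, 20]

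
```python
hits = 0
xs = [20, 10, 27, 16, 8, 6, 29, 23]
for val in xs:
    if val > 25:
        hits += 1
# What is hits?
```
Trace:
  hits=0
  hits=0, val=20
  hits=0, val=10
  hits=1, val=27
  hits=1, val=16
  hits=1, val=8
  hits=1, val=6
  hits=2, val=29
  hits=2, val=23

Final answer: 2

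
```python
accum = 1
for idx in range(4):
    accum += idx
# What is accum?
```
Trace:
  accum=1
  accum=1, idx=0
  accum=2, idx=1
  accum=4, idx=2
  accum=7, idx=3

Final answer: 7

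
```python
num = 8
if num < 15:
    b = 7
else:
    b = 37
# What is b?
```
Trace:
  num=8
  num=8, b=7

Final answer: 7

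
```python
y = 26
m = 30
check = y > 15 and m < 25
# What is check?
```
Trace:
  y=26
  y=26, m=30
  y=26, m=30, check=False

Final answer: False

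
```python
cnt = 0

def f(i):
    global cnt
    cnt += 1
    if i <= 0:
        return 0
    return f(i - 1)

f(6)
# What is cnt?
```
Call trace:
f(i=6)
  f(i=5)
    f(i=4)
      f(i=3)
        f(i=2)
          f(i=1)
            f(i=0)
            -> return 0
          -> return 0
        -> return 0
      -> return 0
    -> return 0
  -> return 0
-> return 0

cnt is incremented once per call. f is entered once for each i = 6, 5, 4, 3, 2, 1, 0 (the i <= 0 call returns without recursing), i.e. 6 + 1 calls.
cnt = 7

Final answer: 7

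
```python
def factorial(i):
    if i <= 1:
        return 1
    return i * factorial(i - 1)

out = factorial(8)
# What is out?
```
Call trace:
factorial(i=8)
  factorial(i=7)
    factorial(i=6)
      factorial(i=5)
        factorial(i=4)
          factorial(i=3)
            factorial(i=2)
              factorial(i=1)
              -> return 1
            -> return 2
          -> return 6
        -> return 24
      -> return 120
    -> return 720
  -> return 5040
-> return 40320

Final answer: 40320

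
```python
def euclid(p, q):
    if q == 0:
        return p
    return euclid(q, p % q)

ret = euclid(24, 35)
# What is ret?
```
Call trace:
euclid(p=24, q=35)
  euclid(p=35, q=24)
    euclid(p=24, q=11)
      euclid(p=11, q=2)
        euclid(p=2, q=1)
          euclid(p=1, q=0)
          -> return 1
        -> return 1
      -> return 1
    -> return 1
  -> return 1
-> return 1

Final answer: 1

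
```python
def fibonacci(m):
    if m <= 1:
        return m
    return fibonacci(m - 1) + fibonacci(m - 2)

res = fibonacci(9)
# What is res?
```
Call trace (a repeated sub-call is expanded the first time; later identical calls just restate its return value):
fibonacci(m=9)
  fibonacci(m=8)
    fibonacci(m=7)
      fibonacci(m=6)
        fibonacci(m=5)
          fibonacci(m=4)
            fibonacci(m=3)
              fibonacci(m=2)
                fibonacci(m=1)
                -> return 1
                fibonacci(m=0)
                -> return 0
              -> return 1
              fibonacci(m=1)
              -> return 1
            -> return 2
            fibonacci(m=2) -> return 1  (same call as traced above)
          -> return 3
          fibonacci(m=3) -> return 2  (same call as traced above)
        -> return 5
        fibonacci(m=4) -> return 3  (same call as traced above)
      -> return 8
      fibonacci(m=5) -> return 5  (same call as traced above)
    -> return 13
    fibonacci(m=6) -> return 8  (same call as traced above)
  -> return 21
  fibonacci(m=7) -> return 13  (same call as traced above)
-> return 34

Final answer: 34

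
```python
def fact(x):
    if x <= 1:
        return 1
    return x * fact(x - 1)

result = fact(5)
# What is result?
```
Call trace:
fact(x=5)
  fact(x=4)
    fact(x=3)
      fact(x=2)
        fact(x=1)
        -> return 1
      -> return 2
    -> return 6
  -> return 24
-> return 120

Final answer: 120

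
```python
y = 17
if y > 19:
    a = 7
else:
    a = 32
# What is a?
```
Trace:
  y=17
  y=17, a=32

Final answer: 32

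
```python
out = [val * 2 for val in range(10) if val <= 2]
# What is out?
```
Trace:
  val=0
  val=1
  val=2
  val=3
  val=4
  val=5
  val=6
  val=7
  val=8
  val=9
  out=[0, 2, 4]

Final answer: [0, 2, 4]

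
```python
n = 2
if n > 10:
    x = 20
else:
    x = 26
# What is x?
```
Trace:
  n=2
  n=2, x=26

Final answer: 26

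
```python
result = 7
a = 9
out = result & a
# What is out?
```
Trace:
  result=7
  result=7, a=9
  result=7, a=9, out=1

Final answer: 1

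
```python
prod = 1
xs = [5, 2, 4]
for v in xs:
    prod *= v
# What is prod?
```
Trace:
  prod=1
  prod=5, v=5
  prod=10, v=2
  prod=40, v=4

Final answer: 40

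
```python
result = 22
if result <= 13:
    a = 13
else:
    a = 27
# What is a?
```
Trace:
  result=22
  result=22, a=27

Final answer: 27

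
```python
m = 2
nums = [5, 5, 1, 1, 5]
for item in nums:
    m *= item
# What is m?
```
Trace:
  m=2
  m=10, item=5
  m=50, item=5
  m=50, item=1
  m=50, item=1
  m=250, item=5

Final answer: 250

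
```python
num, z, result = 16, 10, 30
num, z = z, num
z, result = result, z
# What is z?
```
Trace:
  num=16, z=10, result=30
  num=10, z=16, result=30
  num=10, z=30, result=16

Final answer: 30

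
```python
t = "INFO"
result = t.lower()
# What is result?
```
Trace:
  t='INFO'
  t='INFO', result='info'

Final answer: 'info'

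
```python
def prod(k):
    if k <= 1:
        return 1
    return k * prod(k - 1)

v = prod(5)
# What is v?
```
Call trace:
prod(k=5)
  prod(k=4)
    prod(k=3)
      prod(k=2)
        prod(k=1)
        -> return 1
      -> return 2
    -> return 6
  -> return 24
-> return 120

Final answer: 120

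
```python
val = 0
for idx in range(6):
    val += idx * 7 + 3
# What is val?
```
Trace:
  val=0
  val=3, idx=0
  val=13, idx=1
  val=30, idx=2
  val=54, idx=3
  val=85, idx=4
  val=123, idx=5

Final answer: 123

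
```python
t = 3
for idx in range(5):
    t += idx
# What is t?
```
Trace:
  t=3
  t=3, idx=0
  t=4, idx=1
  t=6, idx=2
  t=9, idx=3
  t=13, idx=4

Final answer: 13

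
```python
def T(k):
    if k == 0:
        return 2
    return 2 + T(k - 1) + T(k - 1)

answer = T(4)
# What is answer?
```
Call trace (a repeated sub-call is expanded the first time; later identical calls just restate its return value):
T(k=4)
  T(k=3)
    T(k=2)
      T(k=1)
        T(k=0)
        -> return 2
        T(k=0)
        -> return 2
      -> return 6
      T(k=1) -> return 6  (same call as traced above)
    -> return 14
    T(k=2) -> return 14  (same call as traced above)
  -> return 30
  T(k=3) -> return 30  (same call as traced above)
-> return 62

Final answer: 62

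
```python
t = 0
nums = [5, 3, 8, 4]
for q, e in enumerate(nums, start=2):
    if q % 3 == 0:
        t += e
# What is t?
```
Trace:
  t=0
  t=0, q=2, e=5
  t=3, q=3, e=3
  t=3, q=4, e=8
  t=3, q=5, e=4

Final answer: 3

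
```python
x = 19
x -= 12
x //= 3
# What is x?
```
Trace:
  x=19
  x=7
  x=2

Final answer: 2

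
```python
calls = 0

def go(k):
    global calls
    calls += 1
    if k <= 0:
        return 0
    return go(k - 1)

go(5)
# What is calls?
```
Call trace:
go(k=5)
  go(k=4)
    go(k=3)
      go(k=2)
        go(k=1)
          go(k=0)
          -> return 0
        -> return 0
      -> return 0
    -> return 0
  -> return 0
-> return 0

calls is incremented once per call. go is entered once for each k = 5, 4, 3, 2, 1, 0 (the k <= 0 call returns without recursing), i.e. 5 + 1 calls.
calls = 6

Final answer: 6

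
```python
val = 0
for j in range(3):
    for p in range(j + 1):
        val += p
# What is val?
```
Trace:
  val=0
  val=0, j=0, p=0
  val=0, j=1, p=0
  val=1, j=1, p=1
  val=1, j=2, p=0
  val=2, j=2, p=1
  val=4, j=2, p=2

Final answer: 4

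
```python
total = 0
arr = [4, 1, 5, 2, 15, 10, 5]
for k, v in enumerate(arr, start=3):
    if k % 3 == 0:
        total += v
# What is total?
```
Trace:
  total=0
  total=4, k=3, v=4
  total=4, k=4, v=1
  total=4, k=5, v=5
  total=6, k=6, v=2
  total=6, k=7, v=15
  total=6, k=8, v=10
  total=11, k=9, v=5

Final answer: 11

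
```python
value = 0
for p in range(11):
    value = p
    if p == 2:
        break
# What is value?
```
Trace:
  value=0
  value=0, p=0
  value=1, p=1
  value=2, p=2

Final answer: 2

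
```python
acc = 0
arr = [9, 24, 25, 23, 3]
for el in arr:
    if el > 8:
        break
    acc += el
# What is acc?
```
Trace:
  acc=0
  acc=0, el=9

Final answer: 0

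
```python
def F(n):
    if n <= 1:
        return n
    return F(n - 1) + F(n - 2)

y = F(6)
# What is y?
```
Call trace (a repeated sub-call is expanded the first time; later identical calls just restate its return value):
F(n=6)
  F(n=5)
    F(n=4)
      F(n=3)
        F(n=2)
          F(n=1)
          -> return 1
          F(n=0)
          -> return 0
        -> return 1
        F(n=1)
        -> return 1
      -> return 2
      F(n=2) -> return 1  (same call as traced above)
    -> return 3
    F(n=3) -> return 2  (same call as traced above)
  -> return 5
  F(n=4) -> return 3  (same call as traced above)
-> return 8

Final answer: 8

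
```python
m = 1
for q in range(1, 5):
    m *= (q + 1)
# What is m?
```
Trace:
  m=1
  m=2, q=1
  m=6, q=2
  m=24, q=3
  m=120, q=4

Final answer: 120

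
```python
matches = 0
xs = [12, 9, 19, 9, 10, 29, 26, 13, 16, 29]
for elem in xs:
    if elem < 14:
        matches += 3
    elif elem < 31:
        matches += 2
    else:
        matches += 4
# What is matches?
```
Trace:
  matches=0
  matches=3, elem=12
  matches=6, elem=9
  matches=8, elem=19
  matches=11, elem=9
  matches=14, elem=10
  matches=16, elem=29
  matches=18, elem=26
  matches=21, elem=13
  matches=23, elem=16
  matches=25, elem=29

Final answer: 25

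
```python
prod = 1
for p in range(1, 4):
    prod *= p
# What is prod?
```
Trace:
  prod=1
  prod=1, p=1
  prod=2, p=2
  prod=6, p=3

Final answer: 6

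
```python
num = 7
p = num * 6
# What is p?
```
Trace:
  num=7
  num=7, p=42

Final answer: 42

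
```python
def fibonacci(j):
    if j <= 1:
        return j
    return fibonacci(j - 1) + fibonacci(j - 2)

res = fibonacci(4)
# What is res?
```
Call trace (a repeated sub-call is expanded the first time; later identical calls just restate its return value):
fibonacci(j=4)
  fibonacci(j=3)
    fibonacci(j=2)
      fibonacci(j=1)
      -> return 1
      fibonacci(j=0)
      -> return 0
    -> return 1
    fibonacci(j=1)
    -> return 1
  -> return 2
  fibonacci(j=2) -> return 1  (same call as traced above)
-> return 3

Final answer: 3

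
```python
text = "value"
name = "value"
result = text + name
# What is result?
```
Trace:
  text='value'
  text='value', name='value'
  text='value', name='value', result='valuevalue'

Final answer: 'valuevalue'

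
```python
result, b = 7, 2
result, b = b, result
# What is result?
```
Trace:
  result=7, b=2
  result=2, b=7

Final answer: 2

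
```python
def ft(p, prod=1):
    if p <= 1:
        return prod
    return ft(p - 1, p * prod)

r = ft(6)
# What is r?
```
Call trace:
ft(p=6, prod=1)
  ft(p=5, prod=6)
    ft(p=4, prod=30)
      ft(p=3, prod=120)
        ft(p=2, prod=360)
          ft(p=1, prod=720)
          -> return 720
        -> return 720
      -> return 720
    -> return 720
  -> return 720
-> return 720

Final answer: 720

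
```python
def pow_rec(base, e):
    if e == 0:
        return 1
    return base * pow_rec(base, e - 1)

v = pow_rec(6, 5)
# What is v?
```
Call trace:
pow_rec(base=6, e=5)
  pow_rec(base=6, e=4)
    pow_rec(base=6, e=3)
      pow_rec(base=6, e=2)
        pow_rec(base=6, e=1)
          pow_rec(base=6, e=0)
          -> return 1
        -> return 6
      -> return 36
    -> return 216
  -> return 1296
-> return 7776

Final answer: 7776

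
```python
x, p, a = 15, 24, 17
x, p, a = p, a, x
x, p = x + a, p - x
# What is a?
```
Trace:
  x=15, p=24, a=17
  x=24, p=17, a=15
  x=39, p=-7, a=15

Final answer: 15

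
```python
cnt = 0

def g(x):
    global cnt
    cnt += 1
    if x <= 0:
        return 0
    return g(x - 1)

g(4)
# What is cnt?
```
Call trace:
g(x=4)
  g(x=3)
    g(x=2)
      g(x=1)
        g(x=0)
        -> return 0
      -> return 0
    -> return 0
  -> return 0
-> return 0

cnt is incremented once per call. g is entered once for each x = 4, 3, 2, 1, 0 (the x <= 0 call returns without recursing), i.e. 4 + 1 calls.
cnt = 5

Final answer: 5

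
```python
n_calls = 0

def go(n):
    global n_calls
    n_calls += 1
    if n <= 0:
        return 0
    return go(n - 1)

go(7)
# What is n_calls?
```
Call trace:
go(n=7)
  go(n=6)
    go(n=5)
      go(n=4)
        go(n=3)
          go(n=2)
            go(n=1)
              go(n=0)
              -> return 0
            -> return 0
          -> return 0
        -> return 0
      -> return 0
    -> return 0
  -> return 0
-> return 0

n_calls is incremented once per call. go is entered once for each n = 7, 6, 5, 4, 3, 2, 1, 0 (the n <= 0 call returns without recursing), i.e. 7 + 1 calls.
n_calls = 8

Final answer: 8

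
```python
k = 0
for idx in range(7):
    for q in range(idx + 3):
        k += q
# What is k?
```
Trace:
  k=0
  k=0, idx=0, q=0
  k=1, idx=0, q=1
  k=3, idx=0, q=2
  k=3, idx=1, q=0
  k=4, idx=1, q=1
  k=6, idx=1, q=2
  k=9, idx=1, q=3
  k=9, idx=2, q=0
  k=10, idx=2, q=1
  k=12, idx=2, q=2
  k=15, idx=2, q=3
  k=19, idx=2, q=4
  k=19, idx=3, q=0
  k=20, idx=3, q=1
  k=22, idx=3, q=2
  k=25, idx=3, q=3
  k=29, idx=3, q=4
  k=34, idx=3, q=5
  k=34, idx=4, q=0
  k=35, idx=4, q=1
  k=37, idx=4, q=2
  k=40, idx=4, q=3
  k=44, idx=4, q=4
  k=49, idx=4, q=5
  k=55, idx=4, q=6
  k=55, idx=5, q=0
  k=56, idx=5, q=1
  k=58, idx=5, q=2
  k=61, idx=5, q=3
  k=65, idx=5, q=4
  k=70, idx=5, q=5
  k=76, idx=5, q=6
  k=83, idx=5, q=7
  k=83, idx=6, q=0
  k=84, idx=6, q=1
  k=86, idx=6, q=2
  k=89, idx=6, q=3
  k=93, idx=6, q=4
  k=98, idx=6, q=5
  k=104, idx=6, q=6
  k=111, idx=6, q=7
  k=119, idx=6, q=8

Final answer: 119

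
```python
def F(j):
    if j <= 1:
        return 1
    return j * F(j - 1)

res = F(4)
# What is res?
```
Call trace:
F(j=4)
  F(j=3)
    F(j=2)
      F(j=1)
      -> return 1
    -> return 2
  -> return 6
-> return 24

Final answer: 24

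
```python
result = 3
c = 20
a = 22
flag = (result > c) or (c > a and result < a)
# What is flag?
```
Trace:
  result=3
  result=3, c=20
  result=3, c=20, a=22
  result=3, c=20, a=22, flag=False

Final answer: False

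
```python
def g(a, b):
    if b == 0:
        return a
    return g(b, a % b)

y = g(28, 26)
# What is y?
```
Call trace:
g(a=28, b=26)
  g(a=26, b=2)
    g(a=2, b=0)
    -> return 2
  -> return 2
-> return 2

Final answer: 2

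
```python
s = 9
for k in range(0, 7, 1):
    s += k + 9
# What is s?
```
Trace:
  s=9
  s=18, k=0
  s=28, k=1
  s=39, k=2
  s=51, k=3
  s=64, k=4
  s=78, k=5
  s=93, k=6

Final answer: 93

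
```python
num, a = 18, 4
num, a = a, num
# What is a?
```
Trace:
  num=18, a=4
  num=4, a=18

Final answer: 18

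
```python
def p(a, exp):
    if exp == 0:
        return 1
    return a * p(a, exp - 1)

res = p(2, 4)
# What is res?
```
Call trace:
p(a=2, exp=4)
  p(a=2, exp=3)
    p(a=2, exp=2)
      p(a=2, exp=1)
        p(a=2, exp=0)
        -> return 1
      -> return 2
    -> return 4
  -> return 8
-> return 16

Final answer: 16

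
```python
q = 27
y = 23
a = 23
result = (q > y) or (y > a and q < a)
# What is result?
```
Trace:
  q=27
  q=27, y=23
  q=27, y=23, a=23
  q=27, y=23, a=23, result=True

Final answer: True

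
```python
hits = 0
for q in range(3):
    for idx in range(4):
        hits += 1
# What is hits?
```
Trace:
  hits=0
  hits=1, q=0, idx=0
  hits=2, q=0, idx=1
  hits=3, q=0, idx=2
  hits=4, q=0, idx=3
  hits=5, q=1, idx=0
  hits=6, q=1, idx=1
  hits=7, q=1, idx=2
  hits=8, q=1, idx=3
  hits=9, q=2, idx=0
  hits=10, q=2, idx=1
  hits=11, q=2, idx=2
  hits=12, q=2, idx=3

Final answer: 12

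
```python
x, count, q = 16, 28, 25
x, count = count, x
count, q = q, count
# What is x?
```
Trace:
  x=16, count=28, q=25
  x=28, count=16, q=25
  x=28, count=25, q=16

Final answer: 28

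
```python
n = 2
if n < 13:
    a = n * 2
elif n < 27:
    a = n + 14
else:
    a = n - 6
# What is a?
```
Trace:
  n=2
  n=2, a=4

Final answer: 4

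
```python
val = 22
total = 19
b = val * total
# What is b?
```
Trace:
  val=22
  val=22, total=19
  val=22, total=19, b=418

Final answer: 418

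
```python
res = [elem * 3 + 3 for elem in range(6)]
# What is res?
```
Trace:
  elem=0
  elem=1
  elem=2
  elem=3
  elem=4
  elem=5
  res=[3, 6, 9, 12, 15, 18]

Final answer: [3, 6, 9, 12, 15, 18]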